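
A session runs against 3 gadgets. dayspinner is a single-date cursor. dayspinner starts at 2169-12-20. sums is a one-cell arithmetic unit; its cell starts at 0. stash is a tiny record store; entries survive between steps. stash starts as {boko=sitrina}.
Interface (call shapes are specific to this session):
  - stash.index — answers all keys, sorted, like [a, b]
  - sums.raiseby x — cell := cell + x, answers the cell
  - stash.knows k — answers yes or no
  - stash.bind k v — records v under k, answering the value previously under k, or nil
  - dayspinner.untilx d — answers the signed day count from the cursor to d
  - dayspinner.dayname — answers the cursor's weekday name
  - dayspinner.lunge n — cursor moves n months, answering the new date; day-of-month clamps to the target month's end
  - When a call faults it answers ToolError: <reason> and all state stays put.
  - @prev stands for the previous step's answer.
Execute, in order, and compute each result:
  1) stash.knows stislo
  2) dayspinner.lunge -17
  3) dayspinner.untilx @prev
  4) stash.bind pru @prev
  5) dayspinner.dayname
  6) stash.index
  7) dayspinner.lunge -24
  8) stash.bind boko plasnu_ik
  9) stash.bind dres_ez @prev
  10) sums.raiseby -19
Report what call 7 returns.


Step: stash.knows[k→stislo]
Result: no
Step: dayspinner.lunge[n→-17]
Result: 2168-07-20
Step: dayspinner.untilx[d→@prev]
Result: 0
Step: stash.bind[k→pru; v→@prev]
Result: nil
Step: dayspinner.dayname[]
Result: Wednesday
Step: stash.index[]
Result: [boko, pru]
Step: dayspinner.lunge[n→-24]
Result: 2166-07-20
Step: stash.bind[k→boko; v→plasnu_ik]
Result: sitrina
Step: stash.bind[k→dres_ez; v→@prev]
Result: nil
Step: sums.raiseby[x→-19]
Result: -19

Answer: 2166-07-20


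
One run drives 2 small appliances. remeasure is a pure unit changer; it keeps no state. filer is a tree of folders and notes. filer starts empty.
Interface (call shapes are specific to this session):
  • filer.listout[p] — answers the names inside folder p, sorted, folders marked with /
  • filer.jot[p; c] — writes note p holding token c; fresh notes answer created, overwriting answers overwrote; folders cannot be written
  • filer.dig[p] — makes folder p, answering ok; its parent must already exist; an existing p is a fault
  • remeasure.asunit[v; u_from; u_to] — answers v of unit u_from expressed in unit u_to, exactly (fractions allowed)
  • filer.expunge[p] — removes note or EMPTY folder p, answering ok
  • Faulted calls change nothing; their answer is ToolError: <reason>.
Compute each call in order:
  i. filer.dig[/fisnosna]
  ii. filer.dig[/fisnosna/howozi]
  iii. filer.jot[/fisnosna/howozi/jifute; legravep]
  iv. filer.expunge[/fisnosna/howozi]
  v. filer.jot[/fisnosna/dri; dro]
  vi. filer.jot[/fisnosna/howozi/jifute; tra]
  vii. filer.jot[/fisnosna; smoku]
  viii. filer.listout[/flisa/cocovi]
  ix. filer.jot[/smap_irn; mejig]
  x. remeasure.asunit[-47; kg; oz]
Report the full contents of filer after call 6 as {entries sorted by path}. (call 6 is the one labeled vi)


I call filer.dig(p='/fisnosna'): ok.
Invoking filer.dig(p='/fisnosna/howozi'), and get ok.
I run filer.jot(p='/fisnosna/howozi/jifute', c='legravep'), giving created.
I try filer.expunge(p='/fisnosna/howozi'), and get ToolError: not empty.
I try filer.jot(p='/fisnosna/dri', c='dro'), and see created.
I run filer.jot(p='/fisnosna/howozi/jifute', c='tra'), which returns overwrote.
I try filer.jot(p='/fisnosna', c='smoku'), — result: ToolError: is a directory.
Then filer.listout(p='/flisa/cocovi'), → ToolError: not found.
Now I run filer.jot(p='/smap_irn', c='mejig'), yielding created.
Now I run remeasure.asunit(v='-47', u_from='kg', u_to='oz'): -75200000000/45359237.

Answer: {fisnosna/, fisnosna/dri=dro, fisnosna/howozi/, fisnosna/howozi/jifute=tra}


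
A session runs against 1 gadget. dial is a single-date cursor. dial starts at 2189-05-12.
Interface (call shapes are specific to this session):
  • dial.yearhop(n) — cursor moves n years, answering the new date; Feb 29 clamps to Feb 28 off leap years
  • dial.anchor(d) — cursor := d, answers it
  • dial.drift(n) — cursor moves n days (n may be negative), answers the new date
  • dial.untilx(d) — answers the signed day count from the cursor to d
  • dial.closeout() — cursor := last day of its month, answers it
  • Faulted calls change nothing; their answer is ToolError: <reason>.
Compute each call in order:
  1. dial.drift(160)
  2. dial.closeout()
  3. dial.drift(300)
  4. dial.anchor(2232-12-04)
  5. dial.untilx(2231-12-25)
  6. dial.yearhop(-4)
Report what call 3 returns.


;; dial.drift(160) : 2189-10-19
;; dial.closeout() : 2189-10-31
;; dial.drift(300) : 2190-08-27
;; dial.anchor(2232-12-04) : 2232-12-04
;; dial.untilx(2231-12-25) : -345
;; dial.yearhop(-4) : 2228-12-04

Answer: 2190-08-27


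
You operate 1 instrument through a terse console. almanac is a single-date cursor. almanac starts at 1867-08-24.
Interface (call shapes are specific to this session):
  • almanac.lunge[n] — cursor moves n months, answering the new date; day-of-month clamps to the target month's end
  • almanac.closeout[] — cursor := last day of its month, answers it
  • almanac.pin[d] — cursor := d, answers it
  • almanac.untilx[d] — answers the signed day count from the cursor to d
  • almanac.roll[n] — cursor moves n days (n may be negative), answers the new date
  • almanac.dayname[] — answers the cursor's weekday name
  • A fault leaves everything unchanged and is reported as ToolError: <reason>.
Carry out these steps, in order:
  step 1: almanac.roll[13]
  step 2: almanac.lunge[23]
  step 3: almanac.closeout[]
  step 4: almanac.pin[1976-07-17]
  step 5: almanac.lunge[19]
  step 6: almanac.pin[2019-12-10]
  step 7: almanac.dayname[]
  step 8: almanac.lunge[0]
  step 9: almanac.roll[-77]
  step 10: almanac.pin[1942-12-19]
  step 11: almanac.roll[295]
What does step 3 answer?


Answer: 1869-08-31

Derivation:
Calling roll using n=13, — result: 1867-09-06.
Next I call lunge using n=23, and observe 1869-08-06.
I run closeout(), which returns 1869-08-31.
Now I run pin using d=1976-07-17, giving 1976-07-17.
Calling lunge using n=19, yielding 1978-02-17.
I invoke pin using d=2019-12-10, and observe 2019-12-10.
I use dayname(), → Tuesday.
I call lunge using n=0, and observe 2019-12-10.
Now I run roll using n=-77, → 2019-09-24.
I invoke pin using d=1942-12-19, giving 1942-12-19.
I invoke roll using n=295, which returns 1943-10-10.


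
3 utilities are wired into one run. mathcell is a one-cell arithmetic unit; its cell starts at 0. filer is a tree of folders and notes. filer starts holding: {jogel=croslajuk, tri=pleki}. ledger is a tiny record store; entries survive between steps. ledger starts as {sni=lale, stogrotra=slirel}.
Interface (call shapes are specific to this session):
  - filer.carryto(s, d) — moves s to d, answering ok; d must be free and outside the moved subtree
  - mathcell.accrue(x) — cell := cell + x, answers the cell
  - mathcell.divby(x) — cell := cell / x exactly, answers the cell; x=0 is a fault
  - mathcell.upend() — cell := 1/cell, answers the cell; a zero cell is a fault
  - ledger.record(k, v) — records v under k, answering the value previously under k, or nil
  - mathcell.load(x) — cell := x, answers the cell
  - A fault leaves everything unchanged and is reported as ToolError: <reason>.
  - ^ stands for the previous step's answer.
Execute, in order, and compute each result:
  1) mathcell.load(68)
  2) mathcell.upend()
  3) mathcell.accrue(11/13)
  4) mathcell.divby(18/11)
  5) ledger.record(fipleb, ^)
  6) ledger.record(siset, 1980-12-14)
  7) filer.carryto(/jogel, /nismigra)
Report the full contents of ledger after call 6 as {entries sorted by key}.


Answer: {fipleb=8371/15912, siset=1980-12-14, sni=lale, stogrotra=slirel}

Derivation:
$ load x→68
:: 68
$ upend
:: 1/68
$ accrue x→11/13
:: 761/884
$ divby x→18/11
:: 8371/15912
$ record k→fipleb v→^
:: nil
$ record k→siset v→1980-12-14
:: nil
$ carryto s→/jogel d→/nismigra
:: ok


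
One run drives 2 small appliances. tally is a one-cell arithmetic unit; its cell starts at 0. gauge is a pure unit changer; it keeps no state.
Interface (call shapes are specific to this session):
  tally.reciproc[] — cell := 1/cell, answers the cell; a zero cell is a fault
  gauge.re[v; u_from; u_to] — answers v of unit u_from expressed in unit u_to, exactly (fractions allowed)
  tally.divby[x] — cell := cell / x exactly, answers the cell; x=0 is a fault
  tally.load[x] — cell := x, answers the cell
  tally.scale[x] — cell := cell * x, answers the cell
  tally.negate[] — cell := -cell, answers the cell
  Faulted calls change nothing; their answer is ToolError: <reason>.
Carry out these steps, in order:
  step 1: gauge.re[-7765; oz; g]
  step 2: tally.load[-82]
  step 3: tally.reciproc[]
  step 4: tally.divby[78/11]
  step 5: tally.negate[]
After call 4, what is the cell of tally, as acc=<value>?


Do: gauge.re[v=-7765; u_from=oz; u_to=g]
See: -70442895061/320000
Do: tally.load[x=-82]
See: -82
Do: tally.reciproc[]
See: -1/82
Do: tally.divby[x=78/11]
See: -11/6396
Do: tally.negate[]
See: 11/6396

Answer: acc=-11/6396


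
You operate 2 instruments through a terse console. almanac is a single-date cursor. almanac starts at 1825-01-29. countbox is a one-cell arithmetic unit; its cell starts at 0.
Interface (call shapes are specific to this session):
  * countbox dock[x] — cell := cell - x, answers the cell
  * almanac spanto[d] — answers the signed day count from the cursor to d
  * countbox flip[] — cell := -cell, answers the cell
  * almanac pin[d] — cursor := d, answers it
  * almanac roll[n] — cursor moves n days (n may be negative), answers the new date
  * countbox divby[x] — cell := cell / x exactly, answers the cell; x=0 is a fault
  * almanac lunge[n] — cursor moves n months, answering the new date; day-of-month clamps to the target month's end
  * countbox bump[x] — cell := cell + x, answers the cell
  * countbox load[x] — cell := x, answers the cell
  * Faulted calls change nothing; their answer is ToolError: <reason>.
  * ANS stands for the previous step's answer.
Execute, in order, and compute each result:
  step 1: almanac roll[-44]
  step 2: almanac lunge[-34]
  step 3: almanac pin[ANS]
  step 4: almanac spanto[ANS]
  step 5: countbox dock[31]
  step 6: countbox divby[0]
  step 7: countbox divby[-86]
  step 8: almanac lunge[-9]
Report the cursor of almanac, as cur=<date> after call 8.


Answer: cur=1821-05-16

Derivation:
-> almanac roll(n→-44)
<- 1824-12-16
-> almanac lunge(n→-34)
<- 1822-02-16
-> almanac pin(d→ANS)
<- 1822-02-16
-> almanac spanto(d→ANS)
<- 0
-> countbox dock(x→31)
<- -31
-> countbox divby(x→0)
<- ToolError: division by zero
-> countbox divby(x→-86)
<- 31/86
-> almanac lunge(n→-9)
<- 1821-05-16


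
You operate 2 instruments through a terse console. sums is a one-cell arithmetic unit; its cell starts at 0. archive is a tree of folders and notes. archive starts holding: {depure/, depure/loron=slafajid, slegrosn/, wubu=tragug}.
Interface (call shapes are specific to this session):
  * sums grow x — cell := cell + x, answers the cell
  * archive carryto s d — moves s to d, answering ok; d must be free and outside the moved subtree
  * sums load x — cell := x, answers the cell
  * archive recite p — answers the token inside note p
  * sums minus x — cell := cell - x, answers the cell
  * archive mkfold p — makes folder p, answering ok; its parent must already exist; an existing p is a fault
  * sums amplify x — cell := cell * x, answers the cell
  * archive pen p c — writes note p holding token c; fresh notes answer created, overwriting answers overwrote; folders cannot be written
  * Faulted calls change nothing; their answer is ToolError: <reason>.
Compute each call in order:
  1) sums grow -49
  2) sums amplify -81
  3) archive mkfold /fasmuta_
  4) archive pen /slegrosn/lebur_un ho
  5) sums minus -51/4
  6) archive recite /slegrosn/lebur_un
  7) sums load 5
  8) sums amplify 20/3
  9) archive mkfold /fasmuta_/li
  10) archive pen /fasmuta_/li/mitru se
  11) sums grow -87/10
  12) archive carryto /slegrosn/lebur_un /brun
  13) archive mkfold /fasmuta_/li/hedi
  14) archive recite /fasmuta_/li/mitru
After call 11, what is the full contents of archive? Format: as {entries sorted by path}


Answer: {depure/, depure/loron=slafajid, fasmuta_/, fasmuta_/li/, fasmuta_/li/mitru=se, slegrosn/, slegrosn/lebur_un=ho, wubu=tragug}

Derivation:
Act: sums grow[x='-49']
Obs: -49
Act: sums amplify[x='-81']
Obs: 3969
Act: archive mkfold[p='/fasmuta_']
Obs: ok
Act: archive pen[p='/slegrosn/lebur_un'; c='ho']
Obs: created
Act: sums minus[x='-51/4']
Obs: 15927/4
Act: archive recite[p='/slegrosn/lebur_un']
Obs: ho
Act: sums load[x='5']
Obs: 5
Act: sums amplify[x='20/3']
Obs: 100/3
Act: archive mkfold[p='/fasmuta_/li']
Obs: ok
Act: archive pen[p='/fasmuta_/li/mitru'; c='se']
Obs: created
Act: sums grow[x='-87/10']
Obs: 739/30
Act: archive carryto[s='/slegrosn/lebur_un'; d='/brun']
Obs: ok
Act: archive mkfold[p='/fasmuta_/li/hedi']
Obs: ok
Act: archive recite[p='/fasmuta_/li/mitru']
Obs: se


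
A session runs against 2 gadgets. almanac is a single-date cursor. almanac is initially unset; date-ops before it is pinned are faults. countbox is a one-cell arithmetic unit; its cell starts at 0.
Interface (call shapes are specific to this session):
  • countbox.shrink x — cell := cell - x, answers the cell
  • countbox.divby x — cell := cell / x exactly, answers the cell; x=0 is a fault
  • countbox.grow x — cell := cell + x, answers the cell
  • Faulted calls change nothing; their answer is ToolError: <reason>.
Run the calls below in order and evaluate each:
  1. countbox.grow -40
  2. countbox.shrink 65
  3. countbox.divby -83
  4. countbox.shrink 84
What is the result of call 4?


Answer: -6867/83

Derivation:
Do: countbox.grow[x: -40]
See: -40
Do: countbox.shrink[x: 65]
See: -105
Do: countbox.divby[x: -83]
See: 105/83
Do: countbox.shrink[x: 84]
See: -6867/83


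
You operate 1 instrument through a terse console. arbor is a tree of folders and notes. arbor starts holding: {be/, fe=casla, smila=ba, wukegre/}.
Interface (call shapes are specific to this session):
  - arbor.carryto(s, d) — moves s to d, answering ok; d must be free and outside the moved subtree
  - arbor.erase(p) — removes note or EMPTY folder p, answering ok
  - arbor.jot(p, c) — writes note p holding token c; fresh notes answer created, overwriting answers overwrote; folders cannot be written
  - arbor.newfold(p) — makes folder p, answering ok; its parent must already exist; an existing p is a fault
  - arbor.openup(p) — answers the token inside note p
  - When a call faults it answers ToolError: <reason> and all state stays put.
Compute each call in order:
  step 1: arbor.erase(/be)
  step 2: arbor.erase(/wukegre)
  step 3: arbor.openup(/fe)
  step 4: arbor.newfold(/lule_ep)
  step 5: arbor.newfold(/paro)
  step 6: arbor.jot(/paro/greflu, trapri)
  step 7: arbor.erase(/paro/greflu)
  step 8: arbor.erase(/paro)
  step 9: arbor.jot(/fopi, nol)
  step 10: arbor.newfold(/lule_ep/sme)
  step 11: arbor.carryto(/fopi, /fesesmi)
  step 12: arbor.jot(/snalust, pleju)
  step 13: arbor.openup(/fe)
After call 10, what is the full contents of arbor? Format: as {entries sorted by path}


Answer: {fe=casla, fopi=nol, lule_ep/, lule_ep/sme/, smila=ba}

Derivation:
-- arbor.erase(p: /be) : ok
-- arbor.erase(p: /wukegre) : ok
-- arbor.openup(p: /fe) : casla
-- arbor.newfold(p: /lule_ep) : ok
-- arbor.newfold(p: /paro) : ok
-- arbor.jot(p: /paro/greflu, c: trapri) : created
-- arbor.erase(p: /paro/greflu) : ok
-- arbor.erase(p: /paro) : ok
-- arbor.jot(p: /fopi, c: nol) : created
-- arbor.newfold(p: /lule_ep/sme) : ok
-- arbor.carryto(s: /fopi, d: /fesesmi) : ok
-- arbor.jot(p: /snalust, c: pleju) : created
-- arbor.openup(p: /fe) : casla


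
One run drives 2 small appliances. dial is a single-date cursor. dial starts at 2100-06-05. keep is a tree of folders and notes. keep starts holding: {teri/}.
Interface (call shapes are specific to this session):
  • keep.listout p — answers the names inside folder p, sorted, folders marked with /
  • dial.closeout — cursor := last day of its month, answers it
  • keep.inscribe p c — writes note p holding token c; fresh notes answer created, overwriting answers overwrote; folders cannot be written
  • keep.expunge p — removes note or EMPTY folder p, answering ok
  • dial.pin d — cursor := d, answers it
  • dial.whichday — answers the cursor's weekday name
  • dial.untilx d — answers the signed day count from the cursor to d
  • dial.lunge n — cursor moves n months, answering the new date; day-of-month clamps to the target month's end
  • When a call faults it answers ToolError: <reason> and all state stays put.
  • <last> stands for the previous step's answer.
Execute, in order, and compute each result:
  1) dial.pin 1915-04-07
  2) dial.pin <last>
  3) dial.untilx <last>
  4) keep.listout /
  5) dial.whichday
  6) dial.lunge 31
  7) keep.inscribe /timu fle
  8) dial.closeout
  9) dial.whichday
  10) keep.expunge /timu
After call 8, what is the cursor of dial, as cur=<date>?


→ dial.pin(d=1915-04-07)
← 1915-04-07
→ dial.pin(d=<last>)
← 1915-04-07
→ dial.untilx(d=<last>)
← 0
→ keep.listout(p=/)
← [teri/]
→ dial.whichday()
← Wednesday
→ dial.lunge(n=31)
← 1917-11-07
→ keep.inscribe(p=/timu, c=fle)
← created
→ dial.closeout()
← 1917-11-30
→ dial.whichday()
← Friday
→ keep.expunge(p=/timu)
← ok

Answer: cur=1917-11-30


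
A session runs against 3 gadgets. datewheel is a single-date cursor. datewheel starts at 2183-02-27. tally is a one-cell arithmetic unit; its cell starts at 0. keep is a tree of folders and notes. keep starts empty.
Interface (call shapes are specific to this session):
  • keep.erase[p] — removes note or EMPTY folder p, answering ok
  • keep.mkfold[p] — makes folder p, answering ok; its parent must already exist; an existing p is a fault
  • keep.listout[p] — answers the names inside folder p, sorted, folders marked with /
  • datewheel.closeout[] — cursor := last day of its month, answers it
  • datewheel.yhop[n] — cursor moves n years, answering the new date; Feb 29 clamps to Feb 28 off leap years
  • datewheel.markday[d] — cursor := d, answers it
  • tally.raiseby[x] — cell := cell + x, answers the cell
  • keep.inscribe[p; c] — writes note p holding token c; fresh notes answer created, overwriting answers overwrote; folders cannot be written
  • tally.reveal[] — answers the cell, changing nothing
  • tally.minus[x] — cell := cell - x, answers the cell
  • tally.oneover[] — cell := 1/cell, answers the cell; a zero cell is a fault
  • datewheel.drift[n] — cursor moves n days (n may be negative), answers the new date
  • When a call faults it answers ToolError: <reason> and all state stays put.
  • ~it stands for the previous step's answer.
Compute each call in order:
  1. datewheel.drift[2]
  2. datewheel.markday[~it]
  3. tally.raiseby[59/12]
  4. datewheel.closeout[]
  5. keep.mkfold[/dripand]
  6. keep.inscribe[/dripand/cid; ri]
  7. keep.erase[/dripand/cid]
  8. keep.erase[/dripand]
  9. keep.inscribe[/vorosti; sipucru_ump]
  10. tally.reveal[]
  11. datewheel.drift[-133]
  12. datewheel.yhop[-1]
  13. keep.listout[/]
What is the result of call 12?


Answer: 2181-11-18

Derivation:
// drift(n→2) == 2183-03-01
// markday(d→~it) == 2183-03-01
// raiseby(x→59/12) == 59/12
// closeout() == 2183-03-31
// mkfold(p→/dripand) == ok
// inscribe(p→/dripand/cid, c→ri) == created
// erase(p→/dripand/cid) == ok
// erase(p→/dripand) == ok
// inscribe(p→/vorosti, c→sipucru_ump) == created
// reveal() == 59/12
// drift(n→-133) == 2182-11-18
// yhop(n→-1) == 2181-11-18
// listout(p→/) == [vorosti]


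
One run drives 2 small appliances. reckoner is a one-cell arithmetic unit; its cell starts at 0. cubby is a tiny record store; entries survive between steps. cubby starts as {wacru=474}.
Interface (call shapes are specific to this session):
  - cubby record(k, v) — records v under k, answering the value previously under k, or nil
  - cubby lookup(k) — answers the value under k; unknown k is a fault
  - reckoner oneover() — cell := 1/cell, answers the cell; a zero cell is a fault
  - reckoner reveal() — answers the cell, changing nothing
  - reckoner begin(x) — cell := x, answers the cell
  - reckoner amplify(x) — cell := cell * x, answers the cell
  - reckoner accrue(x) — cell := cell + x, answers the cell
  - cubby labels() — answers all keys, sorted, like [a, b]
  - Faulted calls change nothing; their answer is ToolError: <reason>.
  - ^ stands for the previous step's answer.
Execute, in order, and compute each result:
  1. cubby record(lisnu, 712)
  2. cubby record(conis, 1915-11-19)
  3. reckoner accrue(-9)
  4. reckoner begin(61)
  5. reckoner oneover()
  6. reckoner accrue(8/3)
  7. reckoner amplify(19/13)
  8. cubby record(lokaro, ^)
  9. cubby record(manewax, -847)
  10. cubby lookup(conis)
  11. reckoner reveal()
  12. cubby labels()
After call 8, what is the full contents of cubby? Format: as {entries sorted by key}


Answer: {conis=1915-11-19, lisnu=712, lokaro=9329/2379, wacru=474}

Derivation:
> cubby record k='lisnu' v='712'
:: nil
> cubby record k='conis' v='1915-11-19'
:: nil
> reckoner accrue x='-9'
:: -9
> reckoner begin x='61'
:: 61
> reckoner oneover
:: 1/61
> reckoner accrue x='8/3'
:: 491/183
> reckoner amplify x='19/13'
:: 9329/2379
> cubby record k='lokaro' v='^'
:: nil
> cubby record k='manewax' v='-847'
:: nil
> cubby lookup k='conis'
:: 1915-11-19
> reckoner reveal
:: 9329/2379
> cubby labels
:: [conis, lisnu, lokaro, manewax, wacru]


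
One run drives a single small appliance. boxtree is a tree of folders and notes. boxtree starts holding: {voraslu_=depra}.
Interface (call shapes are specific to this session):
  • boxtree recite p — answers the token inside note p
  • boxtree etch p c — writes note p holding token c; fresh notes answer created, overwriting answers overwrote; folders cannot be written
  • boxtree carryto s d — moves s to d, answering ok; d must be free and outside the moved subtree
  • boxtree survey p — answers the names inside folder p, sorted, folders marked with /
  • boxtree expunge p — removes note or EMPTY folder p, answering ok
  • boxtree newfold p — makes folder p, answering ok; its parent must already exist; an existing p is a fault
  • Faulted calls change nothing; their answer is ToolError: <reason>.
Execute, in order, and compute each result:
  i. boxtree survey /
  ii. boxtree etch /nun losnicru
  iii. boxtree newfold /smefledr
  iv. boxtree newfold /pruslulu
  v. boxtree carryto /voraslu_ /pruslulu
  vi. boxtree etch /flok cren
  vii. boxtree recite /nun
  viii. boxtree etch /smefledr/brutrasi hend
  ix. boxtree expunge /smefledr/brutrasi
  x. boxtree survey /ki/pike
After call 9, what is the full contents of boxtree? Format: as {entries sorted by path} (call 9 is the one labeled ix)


Answer: {flok=cren, nun=losnicru, pruslulu/, smefledr/, voraslu_=depra}

Derivation:
I try boxtree survey using p='/', yielding [voraslu_].
Invoking boxtree etch using p='/nun', c='losnicru', and see created.
I use boxtree newfold using p='/smefledr', and get ok.
I run boxtree newfold using p='/pruslulu', and observe ok.
Invoking boxtree carryto using s='/voraslu_', d='/pruslulu', and get ToolError: exists.
I call boxtree etch using p='/flok', c='cren', and see created.
Calling boxtree recite using p='/nun', which returns losnicru.
Invoking boxtree etch using p='/smefledr/brutrasi', c='hend', giving created.
Invoking boxtree expunge using p='/smefledr/brutrasi', → ok.
I run boxtree survey using p='/ki/pike', and get ToolError: not found.


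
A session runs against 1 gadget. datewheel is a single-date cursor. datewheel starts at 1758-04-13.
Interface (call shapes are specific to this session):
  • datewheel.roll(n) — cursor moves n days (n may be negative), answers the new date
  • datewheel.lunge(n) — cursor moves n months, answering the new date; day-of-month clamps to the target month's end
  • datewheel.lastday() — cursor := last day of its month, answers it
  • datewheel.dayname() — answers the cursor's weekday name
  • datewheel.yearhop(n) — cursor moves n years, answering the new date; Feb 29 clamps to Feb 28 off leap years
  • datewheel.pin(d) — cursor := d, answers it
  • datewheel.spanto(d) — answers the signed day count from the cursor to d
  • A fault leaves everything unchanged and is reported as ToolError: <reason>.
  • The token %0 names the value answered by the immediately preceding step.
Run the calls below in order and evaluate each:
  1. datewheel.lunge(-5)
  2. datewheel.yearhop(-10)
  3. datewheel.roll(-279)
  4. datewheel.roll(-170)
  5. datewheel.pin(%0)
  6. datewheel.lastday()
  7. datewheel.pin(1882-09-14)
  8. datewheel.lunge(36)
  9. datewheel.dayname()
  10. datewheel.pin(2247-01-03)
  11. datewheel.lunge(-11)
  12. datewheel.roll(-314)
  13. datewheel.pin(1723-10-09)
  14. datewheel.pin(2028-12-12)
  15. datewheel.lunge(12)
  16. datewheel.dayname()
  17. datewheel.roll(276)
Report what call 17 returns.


$ datewheel.lunge n: -5
= 1757-11-13
$ datewheel.yearhop n: -10
= 1747-11-13
$ datewheel.roll n: -279
= 1747-02-07
$ datewheel.roll n: -170
= 1746-08-21
$ datewheel.pin d: %0
= 1746-08-21
$ datewheel.lastday
= 1746-08-31
$ datewheel.pin d: 1882-09-14
= 1882-09-14
$ datewheel.lunge n: 36
= 1885-09-14
$ datewheel.dayname
= Monday
$ datewheel.pin d: 2247-01-03
= 2247-01-03
$ datewheel.lunge n: -11
= 2246-02-03
$ datewheel.roll n: -314
= 2245-03-26
$ datewheel.pin d: 1723-10-09
= 1723-10-09
$ datewheel.pin d: 2028-12-12
= 2028-12-12
$ datewheel.lunge n: 12
= 2029-12-12
$ datewheel.dayname
= Wednesday
$ datewheel.roll n: 276
= 2030-09-14

Answer: 2030-09-14


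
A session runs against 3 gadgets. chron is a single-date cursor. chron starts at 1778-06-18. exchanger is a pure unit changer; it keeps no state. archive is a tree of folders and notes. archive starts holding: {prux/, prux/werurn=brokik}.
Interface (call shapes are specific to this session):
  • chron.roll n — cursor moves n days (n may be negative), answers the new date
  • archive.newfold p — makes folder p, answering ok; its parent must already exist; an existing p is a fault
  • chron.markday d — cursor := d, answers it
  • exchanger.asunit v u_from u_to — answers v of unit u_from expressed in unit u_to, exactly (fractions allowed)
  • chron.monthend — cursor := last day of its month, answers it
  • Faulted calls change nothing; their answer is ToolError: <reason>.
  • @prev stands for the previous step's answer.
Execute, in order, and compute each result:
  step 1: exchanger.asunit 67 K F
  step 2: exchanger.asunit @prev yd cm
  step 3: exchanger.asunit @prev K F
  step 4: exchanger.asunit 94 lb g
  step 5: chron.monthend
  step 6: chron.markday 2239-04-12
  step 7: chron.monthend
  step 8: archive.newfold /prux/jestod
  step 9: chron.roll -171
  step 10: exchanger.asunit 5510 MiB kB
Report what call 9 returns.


Act: exchanger.asunit[v: 67; u_from: K; u_to: F]
Obs: -33907/100
Act: exchanger.asunit[v: @prev; u_from: yd; u_to: cm]
Obs: -38755701/1250
Act: exchanger.asunit[v: @prev; u_from: K; u_to: F]
Obs: -703348493/12500
Act: exchanger.asunit[v: 94; u_from: lb; u_to: g]
Obs: 2131884139/50000
Act: chron.monthend[]
Obs: 1778-06-30
Act: chron.markday[d: 2239-04-12]
Obs: 2239-04-12
Act: chron.monthend[]
Obs: 2239-04-30
Act: archive.newfold[p: /prux/jestod]
Obs: ok
Act: chron.roll[n: -171]
Obs: 2238-11-10
Act: exchanger.asunit[v: 5510; u_from: MiB; u_to: kB]
Obs: 144441344/25

Answer: 2238-11-10


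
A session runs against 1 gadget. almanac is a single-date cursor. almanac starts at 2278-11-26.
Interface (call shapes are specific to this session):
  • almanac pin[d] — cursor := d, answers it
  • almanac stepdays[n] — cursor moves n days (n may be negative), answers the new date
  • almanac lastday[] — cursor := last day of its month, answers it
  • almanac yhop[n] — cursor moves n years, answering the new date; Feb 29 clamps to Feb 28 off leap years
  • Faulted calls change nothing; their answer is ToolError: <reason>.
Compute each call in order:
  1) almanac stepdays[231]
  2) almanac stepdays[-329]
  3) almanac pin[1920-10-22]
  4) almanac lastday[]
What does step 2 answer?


Answer: 2278-08-20

Derivation:
>> almanac stepdays(n=231)
<< 2279-07-15
>> almanac stepdays(n=-329)
<< 2278-08-20
>> almanac pin(d=1920-10-22)
<< 1920-10-22
>> almanac lastday()
<< 1920-10-31


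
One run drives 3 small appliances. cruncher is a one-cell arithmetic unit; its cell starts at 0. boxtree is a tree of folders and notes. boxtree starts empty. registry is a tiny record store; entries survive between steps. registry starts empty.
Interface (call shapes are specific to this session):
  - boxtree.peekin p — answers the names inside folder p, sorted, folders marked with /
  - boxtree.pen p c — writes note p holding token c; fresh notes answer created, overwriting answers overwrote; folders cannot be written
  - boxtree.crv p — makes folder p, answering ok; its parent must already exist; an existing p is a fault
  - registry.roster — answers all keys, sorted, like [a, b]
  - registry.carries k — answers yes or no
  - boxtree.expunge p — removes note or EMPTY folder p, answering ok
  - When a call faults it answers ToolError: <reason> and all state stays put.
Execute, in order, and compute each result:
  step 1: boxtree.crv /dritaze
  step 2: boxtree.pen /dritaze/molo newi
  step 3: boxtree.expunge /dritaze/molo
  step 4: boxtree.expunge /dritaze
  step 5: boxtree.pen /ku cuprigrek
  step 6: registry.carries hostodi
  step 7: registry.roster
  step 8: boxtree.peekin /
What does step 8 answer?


I invoke crv on p=/dritaze, and get ok.
I run pen on p=/dritaze/molo, c=newi, giving created.
I run expunge on p=/dritaze/molo, → ok.
I run expunge on p=/dritaze, yielding ok.
Calling pen on p=/ku, c=cuprigrek, yielding created.
I use carries on k=hostodi, — result: no.
Using roster(), and observe [].
Then peekin on p=/, → [ku].

Answer: [ku]


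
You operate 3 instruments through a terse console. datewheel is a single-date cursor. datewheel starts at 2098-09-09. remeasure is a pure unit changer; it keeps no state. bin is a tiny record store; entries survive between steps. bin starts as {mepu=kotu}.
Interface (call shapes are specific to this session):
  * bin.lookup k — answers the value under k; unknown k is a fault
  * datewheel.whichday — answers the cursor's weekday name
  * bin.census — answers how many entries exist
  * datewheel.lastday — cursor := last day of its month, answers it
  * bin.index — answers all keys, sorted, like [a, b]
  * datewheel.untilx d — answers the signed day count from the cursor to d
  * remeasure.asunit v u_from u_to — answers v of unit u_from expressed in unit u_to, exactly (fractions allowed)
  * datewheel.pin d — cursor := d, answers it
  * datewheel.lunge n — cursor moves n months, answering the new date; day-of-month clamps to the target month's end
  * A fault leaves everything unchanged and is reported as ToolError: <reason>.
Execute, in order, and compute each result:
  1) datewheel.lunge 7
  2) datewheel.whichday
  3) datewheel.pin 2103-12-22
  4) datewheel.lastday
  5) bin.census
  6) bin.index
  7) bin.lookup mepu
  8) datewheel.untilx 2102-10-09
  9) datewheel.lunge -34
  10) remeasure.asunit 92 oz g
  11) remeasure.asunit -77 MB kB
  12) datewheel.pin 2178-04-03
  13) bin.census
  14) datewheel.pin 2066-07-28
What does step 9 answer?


-> lunge(7)
<- 2099-04-09
-> whichday()
<- Thursday
-> pin(2103-12-22)
<- 2103-12-22
-> lastday()
<- 2103-12-31
-> census()
<- 1
-> index()
<- [mepu]
-> lookup(mepu)
<- kotu
-> untilx(2102-10-09)
<- -448
-> lunge(-34)
<- 2101-02-28
-> asunit(92, oz, g)
<- 1043262451/400000
-> asunit(-77, MB, kB)
<- -77000
-> pin(2178-04-03)
<- 2178-04-03
-> census()
<- 1
-> pin(2066-07-28)
<- 2066-07-28

Answer: 2101-02-28


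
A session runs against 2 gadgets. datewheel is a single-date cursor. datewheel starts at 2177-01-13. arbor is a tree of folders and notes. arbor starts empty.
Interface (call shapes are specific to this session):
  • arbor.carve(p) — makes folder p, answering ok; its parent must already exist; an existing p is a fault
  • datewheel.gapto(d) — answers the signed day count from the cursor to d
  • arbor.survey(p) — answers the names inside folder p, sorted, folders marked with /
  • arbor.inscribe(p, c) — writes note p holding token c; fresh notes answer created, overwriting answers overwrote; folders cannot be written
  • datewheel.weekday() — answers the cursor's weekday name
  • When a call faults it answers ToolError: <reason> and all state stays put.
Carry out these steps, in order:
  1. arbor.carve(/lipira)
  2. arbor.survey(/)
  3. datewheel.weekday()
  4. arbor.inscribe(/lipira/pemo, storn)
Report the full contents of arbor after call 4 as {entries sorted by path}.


$ arbor.carve p='/lipira'
[out] ok
$ arbor.survey p='/'
[out] [lipira/]
$ datewheel.weekday
[out] Monday
$ arbor.inscribe p='/lipira/pemo' c='storn'
[out] created

Answer: {lipira/, lipira/pemo=storn}


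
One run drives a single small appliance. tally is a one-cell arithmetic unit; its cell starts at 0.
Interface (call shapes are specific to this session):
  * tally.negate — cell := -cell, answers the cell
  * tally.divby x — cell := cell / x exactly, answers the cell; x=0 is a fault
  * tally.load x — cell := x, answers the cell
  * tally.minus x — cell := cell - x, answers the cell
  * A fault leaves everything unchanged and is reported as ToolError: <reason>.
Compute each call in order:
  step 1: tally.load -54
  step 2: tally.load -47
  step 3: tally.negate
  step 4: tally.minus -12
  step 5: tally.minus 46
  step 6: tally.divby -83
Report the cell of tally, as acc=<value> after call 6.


Step: tally.load[x='-54']
Result: -54
Step: tally.load[x='-47']
Result: -47
Step: tally.negate[]
Result: 47
Step: tally.minus[x='-12']
Result: 59
Step: tally.minus[x='46']
Result: 13
Step: tally.divby[x='-83']
Result: -13/83

Answer: acc=-13/83


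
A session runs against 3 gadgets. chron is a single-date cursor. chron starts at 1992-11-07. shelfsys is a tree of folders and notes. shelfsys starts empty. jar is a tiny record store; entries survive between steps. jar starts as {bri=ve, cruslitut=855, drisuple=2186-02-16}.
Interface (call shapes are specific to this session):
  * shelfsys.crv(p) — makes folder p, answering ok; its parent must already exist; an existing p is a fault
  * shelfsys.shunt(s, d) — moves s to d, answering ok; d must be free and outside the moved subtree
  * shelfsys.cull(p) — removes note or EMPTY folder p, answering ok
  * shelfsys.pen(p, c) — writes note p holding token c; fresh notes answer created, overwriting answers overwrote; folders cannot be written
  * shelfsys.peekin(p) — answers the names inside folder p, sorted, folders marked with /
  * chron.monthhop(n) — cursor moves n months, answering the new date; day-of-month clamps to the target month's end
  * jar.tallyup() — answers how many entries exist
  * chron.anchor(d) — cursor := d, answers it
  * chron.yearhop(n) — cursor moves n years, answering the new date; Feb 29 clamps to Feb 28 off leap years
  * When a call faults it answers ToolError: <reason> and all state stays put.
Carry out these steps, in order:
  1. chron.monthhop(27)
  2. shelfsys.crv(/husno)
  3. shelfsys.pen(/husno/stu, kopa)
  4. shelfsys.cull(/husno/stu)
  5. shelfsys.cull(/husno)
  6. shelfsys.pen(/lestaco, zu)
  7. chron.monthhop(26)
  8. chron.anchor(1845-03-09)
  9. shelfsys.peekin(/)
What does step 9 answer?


Answer: [lestaco]

Derivation:
==> monthhop(n→27)
<== 1995-02-07
==> crv(p→/husno)
<== ok
==> pen(p→/husno/stu, c→kopa)
<== created
==> cull(p→/husno/stu)
<== ok
==> cull(p→/husno)
<== ok
==> pen(p→/lestaco, c→zu)
<== created
==> monthhop(n→26)
<== 1997-04-07
==> anchor(d→1845-03-09)
<== 1845-03-09
==> peekin(p→/)
<== [lestaco]


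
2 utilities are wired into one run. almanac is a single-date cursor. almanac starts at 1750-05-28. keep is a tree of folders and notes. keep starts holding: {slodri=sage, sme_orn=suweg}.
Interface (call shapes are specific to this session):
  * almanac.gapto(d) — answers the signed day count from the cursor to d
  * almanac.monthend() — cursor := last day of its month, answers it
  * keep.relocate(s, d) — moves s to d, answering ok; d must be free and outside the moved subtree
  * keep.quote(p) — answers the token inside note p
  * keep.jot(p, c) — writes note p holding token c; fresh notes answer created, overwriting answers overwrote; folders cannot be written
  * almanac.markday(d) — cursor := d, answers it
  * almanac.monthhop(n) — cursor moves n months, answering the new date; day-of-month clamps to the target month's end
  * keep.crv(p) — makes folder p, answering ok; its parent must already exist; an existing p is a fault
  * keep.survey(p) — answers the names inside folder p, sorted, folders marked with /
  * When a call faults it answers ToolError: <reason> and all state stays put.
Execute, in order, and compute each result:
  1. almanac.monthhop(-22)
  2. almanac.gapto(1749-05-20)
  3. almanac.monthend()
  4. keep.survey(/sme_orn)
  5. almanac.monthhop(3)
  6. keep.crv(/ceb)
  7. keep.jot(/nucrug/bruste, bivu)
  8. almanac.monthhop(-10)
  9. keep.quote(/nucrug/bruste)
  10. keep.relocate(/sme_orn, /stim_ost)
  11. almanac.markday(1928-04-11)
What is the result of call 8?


Answer: 1747-12-31

Derivation:
·→ almanac.monthhop(n: -22)
·← 1748-07-28
·→ almanac.gapto(d: 1749-05-20)
·← 296
·→ almanac.monthend()
·← 1748-07-31
·→ keep.survey(p: /sme_orn)
·← ToolError: not a directory
·→ almanac.monthhop(n: 3)
·← 1748-10-31
·→ keep.crv(p: /ceb)
·← ok
·→ keep.jot(p: /nucrug/bruste, c: bivu)
·← ToolError: no parent
·→ almanac.monthhop(n: -10)
·← 1747-12-31
·→ keep.quote(p: /nucrug/bruste)
·← ToolError: not found
·→ keep.relocate(s: /sme_orn, d: /stim_ost)
·← ok
·→ almanac.markday(d: 1928-04-11)
·← 1928-04-11


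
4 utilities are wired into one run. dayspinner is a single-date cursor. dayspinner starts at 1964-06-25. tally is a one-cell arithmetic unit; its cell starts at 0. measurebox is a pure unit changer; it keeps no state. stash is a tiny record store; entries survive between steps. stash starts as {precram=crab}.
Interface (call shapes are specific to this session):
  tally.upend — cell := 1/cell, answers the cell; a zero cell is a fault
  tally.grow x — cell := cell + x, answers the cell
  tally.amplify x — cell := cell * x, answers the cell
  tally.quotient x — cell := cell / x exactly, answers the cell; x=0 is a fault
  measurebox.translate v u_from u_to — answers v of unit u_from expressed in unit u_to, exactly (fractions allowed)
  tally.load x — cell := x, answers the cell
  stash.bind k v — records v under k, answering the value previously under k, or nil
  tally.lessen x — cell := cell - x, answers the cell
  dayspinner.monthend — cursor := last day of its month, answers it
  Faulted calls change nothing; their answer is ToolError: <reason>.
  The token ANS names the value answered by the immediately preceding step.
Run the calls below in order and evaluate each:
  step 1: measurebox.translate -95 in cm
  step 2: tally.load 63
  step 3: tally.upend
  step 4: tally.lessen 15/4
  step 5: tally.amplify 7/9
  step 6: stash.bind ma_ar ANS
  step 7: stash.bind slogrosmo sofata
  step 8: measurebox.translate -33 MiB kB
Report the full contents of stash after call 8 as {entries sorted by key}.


Answer: {ma_ar=-941/324, precram=crab, slogrosmo=sofata}

Derivation:
// 1. measurebox.translate(-95, in, cm) => -2413/10
// 2. tally.load(63) => 63
// 3. tally.upend() => 1/63
// 4. tally.lessen(15/4) => -941/252
// 5. tally.amplify(7/9) => -941/324
// 6. stash.bind(ma_ar, ANS) => nil
// 7. stash.bind(slogrosmo, sofata) => nil
// 8. measurebox.translate(-33, MiB, kB) => -4325376/125
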